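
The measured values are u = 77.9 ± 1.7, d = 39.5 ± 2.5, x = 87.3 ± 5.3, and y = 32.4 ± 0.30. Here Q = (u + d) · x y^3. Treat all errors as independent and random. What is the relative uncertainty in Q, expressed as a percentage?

Let w = u + d = 117. δw = √(δu² + δd²) = √(2.89 + 6.25) = 3.02, so δw/w = 0.0258.
Q is then a monomial in w, x, y:
δQ/Q = √((δw/w)² + (1·δx/x)² + (3·δy/y)²) = √(0.000663 + 0.00369 + 0.000772) = 0.0716

7.16%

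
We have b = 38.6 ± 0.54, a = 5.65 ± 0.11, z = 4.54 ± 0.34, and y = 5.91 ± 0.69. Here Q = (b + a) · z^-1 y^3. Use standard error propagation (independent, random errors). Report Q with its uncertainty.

Let u = b + a = 44.2. δu = √(δb² + δa²) = √(0.292 + 0.0121) = 0.551, so δu/u = 0.0125.
Q is then a monomial in u, z, y:
δQ/Q = √((δu/u)² + (-1·δz/z)² + (3·δy/y)²) = √(0.000155 + 0.00561 + 0.123) = 0.358
Q = 2010, so δQ = 0.358 × 2010 = 721.

2010 ± 721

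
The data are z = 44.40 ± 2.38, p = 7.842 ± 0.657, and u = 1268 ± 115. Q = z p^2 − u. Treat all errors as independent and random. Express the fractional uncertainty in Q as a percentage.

33.8%

Let w = z·p^2 = 2730. δw/w = √((1·δz/z)² + (2·δp/p)²) = √(0.00287 + 0.0281) = 0.176, so δw = 480.
Q = w − u: δQ = √(δw² + δu²) = √(2.31e+05 + 13200) = 494
Q = 1462, so δQ/Q = 494/1462 = 0.338.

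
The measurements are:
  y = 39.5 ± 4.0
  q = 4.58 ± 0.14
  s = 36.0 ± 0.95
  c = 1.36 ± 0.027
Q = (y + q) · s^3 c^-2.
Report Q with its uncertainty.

Let u = y + q = 44.1. δu = √(δy² + δq²) = √(16.0 + 0.0196) = 4.00, so δu/u = 0.0908.
Q is then a monomial in u, s, c:
δQ/Q = √((δu/u)² + (3·δs/s)² + (-2·δc/c)²) = √(0.00824 + 0.00627 + 0.00158) = 0.127
Q = 1.11e+06, so δQ = 0.127 × 1.11e+06 = 1.41e+05.

(1.11 ± 0.141) × 10^6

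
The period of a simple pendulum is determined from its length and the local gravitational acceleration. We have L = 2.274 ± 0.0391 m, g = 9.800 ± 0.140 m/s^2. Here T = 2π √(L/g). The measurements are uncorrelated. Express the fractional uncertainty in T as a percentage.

1.12%

Each factor contributes (exponent × relative error)² to (δT/T)²:
  (½·δL/L)² = (0.5×0.0172)² = 7.39e-05;  (−½·δg/g)² = (-0.5×0.0143)² = 5.1e-05
δT/T = √(0.000125) = 0.0112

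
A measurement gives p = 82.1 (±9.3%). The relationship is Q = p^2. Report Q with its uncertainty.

Q ∝ p^2, so δQ/Q = |2| · δp/p = 2 × 0.0930 = 0.186.
Q = 6740, so δQ = 0.186 × 6740 = 1250.

6740 ± 1250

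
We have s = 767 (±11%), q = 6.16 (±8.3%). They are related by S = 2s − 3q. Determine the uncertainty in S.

Each term contributes (cᵢ δxᵢ)² to (δS)²:
  (2·δs)² = 28500;  (3·δq)² = 2.35
δS = √(28500) = 169

169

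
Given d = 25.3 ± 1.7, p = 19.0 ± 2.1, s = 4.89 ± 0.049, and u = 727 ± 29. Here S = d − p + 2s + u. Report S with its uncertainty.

743 ± 29.1

Sums and differences: (δS)² = Σ (cᵢ δxᵢ)².
  (δd)² = 2.89;  (δp)² = 4.41;  (2·δs)² = 0.00960;  (δu)² = 841
δS = √(848) = 29.1
S = 743.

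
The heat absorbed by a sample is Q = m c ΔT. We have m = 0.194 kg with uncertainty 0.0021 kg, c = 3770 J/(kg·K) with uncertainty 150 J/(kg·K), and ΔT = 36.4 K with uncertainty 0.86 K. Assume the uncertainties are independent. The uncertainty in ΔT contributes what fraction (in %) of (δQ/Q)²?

(δQ/Q)² = (1·δm/m)² + (1·δc/c)² + (1·δΔT/ΔT)²
  m term: (1×0.0108)² = 0.000117
  c term: (1×0.0398)² = 0.00158
  ΔT term: (1×0.0236)² = 0.000558
Total = 0.00226. Share from ΔT = 0.000558/0.00226 = 0.247.

24.7%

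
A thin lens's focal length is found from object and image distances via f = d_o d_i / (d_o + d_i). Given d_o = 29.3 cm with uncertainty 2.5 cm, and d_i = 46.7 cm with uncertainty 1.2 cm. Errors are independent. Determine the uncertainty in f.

∂f/∂d_o = (d_i/(d_o+d_i))² = 0.378;  ∂f/∂d_i = (d_o/(d_o+d_i))² = 0.149
δf = √((∂f/∂d_o · δd_o)² + (∂f/∂d_i · δd_i)²) = √(0.891 + 0.0318) = 0.961 cm

0.961 cm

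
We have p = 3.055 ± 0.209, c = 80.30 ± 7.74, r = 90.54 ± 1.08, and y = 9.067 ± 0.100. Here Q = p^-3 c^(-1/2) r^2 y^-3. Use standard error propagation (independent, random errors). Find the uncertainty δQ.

Relative error in a monomial: (δQ/Q)² = Σ (nᵢ · δxᵢ/xᵢ)².
  (-3·δp/p)² = (-3×0.0684)² = 0.0421;  (−½·δc/c)² = (-0.5×0.0964)² = 0.00232;  (2·δr/r)² = (2×0.0119)² = 0.000569;  (-3·δy/y)² = (-3×0.0110)² = 0.00109
δQ/Q = √(0.0461) = 0.215
Q = 0.04304, so δQ = 0.215 × 0.04304 = 0.00924.

0.00924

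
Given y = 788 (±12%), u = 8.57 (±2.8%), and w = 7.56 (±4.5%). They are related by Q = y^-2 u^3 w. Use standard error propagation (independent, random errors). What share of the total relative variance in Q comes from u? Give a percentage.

(δQ/Q)² = (-2·δy/y)² + (3·δu/u)² + (1·δw/w)²
  y term: (-2×0.120)² = 0.0576
  u term: (3×0.0280)² = 0.00706
  w term: (1×0.0450)² = 0.00202
Total = 0.0667. Share from u = 0.00706/0.0667 = 0.106.

10.6%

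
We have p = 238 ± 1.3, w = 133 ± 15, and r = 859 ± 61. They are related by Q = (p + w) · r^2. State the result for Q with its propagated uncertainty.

Let u = p + w = 371. δu = √(δp² + δw²) = √(1.69 + 225) = 15.1, so δu/u = 0.0406.
Q is then a monomial in u, r:
δQ/Q = √((δu/u)² + (2·δr/r)²) = √(0.00165 + 0.0202) = 0.148
Q = 2.74e+08, so δQ = 0.148 × 2.74e+08 = 4.04e+07.

(2.74 ± 0.404) × 10^8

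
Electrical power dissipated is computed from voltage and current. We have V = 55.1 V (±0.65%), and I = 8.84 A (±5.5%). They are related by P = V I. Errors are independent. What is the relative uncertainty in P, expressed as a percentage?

5.54%

Relative error in a monomial: (δP/P)² = Σ (nᵢ · δxᵢ/xᵢ)².
  (1·δV/V)² = (1×0.00650)² = 4.23e-05;  (1·δI/I)² = (1×0.0550)² = 0.00302
δP/P = √(0.00307) = 0.0554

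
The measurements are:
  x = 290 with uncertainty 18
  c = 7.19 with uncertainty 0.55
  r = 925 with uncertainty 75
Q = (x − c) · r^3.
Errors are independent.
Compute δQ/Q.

Let u = x − c = 283. δu = √(δx² + δc²) = √(324 + 0.303) = 18.0, so δu/u = 0.0637.
Q is then a monomial in u, r:
δQ/Q = √((δu/u)² + (3·δr/r)²) = √(0.00405 + 0.0592) = 0.251

0.251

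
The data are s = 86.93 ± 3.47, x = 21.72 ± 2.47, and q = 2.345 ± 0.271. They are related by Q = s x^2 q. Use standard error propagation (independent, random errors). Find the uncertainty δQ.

Q is a product of powers, so relative uncertainties combine in quadrature:
  (1·δs/s)² = (1×0.0399)² = 0.00159;  (2·δx/x)² = (2×0.114)² = 0.0517;  (1·δq/q)² = (1×0.116)² = 0.0134
δQ/Q = √(0.0667) = 0.258
Q = 96170, so δQ = 0.258 × 96170 = 24800.

24800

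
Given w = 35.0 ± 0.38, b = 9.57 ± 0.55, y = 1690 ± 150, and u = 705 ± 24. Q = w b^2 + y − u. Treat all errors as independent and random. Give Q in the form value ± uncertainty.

4190 ± 400

Let p = w·b^2 = 3210. δp/p = √((1·δw/w)² + (2·δb/b)²) = √(0.000118 + 0.0132) = 0.115, so δp = 370.
Q = p + y − u: δQ = √(δp² + δy² + δu²) = √(1.37e+05 + 22500 + 576) = 400
Q = 4190.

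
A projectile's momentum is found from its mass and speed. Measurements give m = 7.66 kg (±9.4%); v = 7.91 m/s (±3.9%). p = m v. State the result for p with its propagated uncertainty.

For a monomial p ∝ m, v, fractional errors add in quadrature:
  (1·δm/m)² = (1×0.0940)² = 0.00884;  (1·δv/v)² = (1×0.0390)² = 0.00152
δp/p = √(0.0104) = 0.102
p = 60.6 kg·m/s, so δp = 0.102 × 60.6 = 6.17 kg·m/s.

60.6 ± 6.17 kg·m/s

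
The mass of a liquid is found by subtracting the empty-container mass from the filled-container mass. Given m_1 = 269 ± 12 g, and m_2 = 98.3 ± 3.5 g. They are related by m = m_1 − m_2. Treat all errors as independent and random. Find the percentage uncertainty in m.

m is a linear combination, so absolute uncertainties add in quadrature:
  (δm_1)² = 144;  (δm_2)² = 12.2
δm = √(156) = 12.5 g
m = 171 g, so δm/m = 12.5/171 = 0.0732.

7.32%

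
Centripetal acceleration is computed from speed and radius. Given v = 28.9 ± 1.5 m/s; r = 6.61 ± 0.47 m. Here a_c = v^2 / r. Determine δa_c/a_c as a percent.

12.6%

For a monomial a_c ∝ v^2, r^-1, fractional errors add in quadrature:
  (2·δv/v)² = (2×0.0519)² = 0.0108;  (-1·δr/r)² = (-1×0.0711)² = 0.00506
δa_c/a_c = √(0.0158) = 0.126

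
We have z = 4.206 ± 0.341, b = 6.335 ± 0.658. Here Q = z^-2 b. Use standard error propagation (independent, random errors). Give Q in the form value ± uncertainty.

0.3581 ± 0.0690

Since Q is a product/quotient, work with relative uncertainties:
  (-2·δz/z)² = (-2×0.0811)² = 0.0263;  (1·δb/b)² = (1×0.104)² = 0.0108
δQ/Q = √(0.0371) = 0.193
Q = 0.3581, so δQ = 0.193 × 0.3581 = 0.0690.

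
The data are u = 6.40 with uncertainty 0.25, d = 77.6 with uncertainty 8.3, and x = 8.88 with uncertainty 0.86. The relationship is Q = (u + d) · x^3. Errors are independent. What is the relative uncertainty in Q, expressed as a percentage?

30.7%

Let w = u + d = 84.0. δw = √(δu² + δd²) = √(0.0625 + 68.9) = 8.30, so δw/w = 0.0989.
Q is then a monomial in w, x:
δQ/Q = √((δw/w)² + (3·δx/x)²) = √(0.00977 + 0.0844) = 0.307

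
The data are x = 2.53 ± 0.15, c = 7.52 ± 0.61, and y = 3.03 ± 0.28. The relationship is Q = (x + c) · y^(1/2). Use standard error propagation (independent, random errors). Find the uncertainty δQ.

1.36

Let u = x + c = 10.0. δu = √(δx² + δc²) = √(0.0225 + 0.372) = 0.628, so δu/u = 0.0625.
Q is then a monomial in u, y:
δQ/Q = √((δu/u)² + (½·δy/y)²) = √(0.00391 + 0.00213) = 0.0777
Q = 17.5, so δQ = 0.0777 × 17.5 = 1.36.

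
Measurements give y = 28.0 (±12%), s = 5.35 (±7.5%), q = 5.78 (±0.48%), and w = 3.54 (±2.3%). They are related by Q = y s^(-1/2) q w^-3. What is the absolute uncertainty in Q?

Q is a product of powers, so relative uncertainties combine in quadrature:
  (1·δy/y)² = (1×0.120)² = 0.0144;  (−½·δs/s)² = (-0.5×0.0750)² = 0.00141;  (1·δq/q)² = (1×0.00480)² = 2.3e-05;  (-3·δw/w)² = (-3×0.0230)² = 0.00476
δQ/Q = √(0.0206) = 0.143
Q = 1.58, so δQ = 0.143 × 1.58 = 0.226.

0.226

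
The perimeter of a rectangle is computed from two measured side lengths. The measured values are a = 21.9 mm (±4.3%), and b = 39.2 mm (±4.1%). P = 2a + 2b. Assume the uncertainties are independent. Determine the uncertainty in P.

3.73 mm

Each term contributes (cᵢ δxᵢ)² to (δP)²:
  (2·δa)² = 3.55;  (2·δb)² = 10.3
δP = √(13.9) = 3.73 mm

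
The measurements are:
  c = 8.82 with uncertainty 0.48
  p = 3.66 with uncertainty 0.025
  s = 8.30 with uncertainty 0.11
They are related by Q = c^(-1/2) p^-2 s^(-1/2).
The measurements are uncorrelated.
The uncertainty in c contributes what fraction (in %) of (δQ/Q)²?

76.3%

(δQ/Q)² = (−½·δc/c)² + (-2·δp/p)² + (−½·δs/s)²
  c term: (-0.5×0.0544)² = 0.000740
  p term: (-2×0.00683)² = 0.000187
  s term: (-0.5×0.0133)² = 4.39e-05
Total = 0.000971. Share from c = 0.000740/0.000971 = 0.763.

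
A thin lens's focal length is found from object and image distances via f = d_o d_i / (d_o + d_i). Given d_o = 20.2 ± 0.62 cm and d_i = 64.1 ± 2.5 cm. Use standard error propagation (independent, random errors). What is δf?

0.386 cm

∂f/∂d_o = (d_i/(d_o+d_i))² = 0.578;  ∂f/∂d_i = (d_o/(d_o+d_i))² = 0.0574
δf = √((∂f/∂d_o · δd_o)² + (∂f/∂d_i · δd_i)²) = √(0.129 + 0.0206) = 0.386 cm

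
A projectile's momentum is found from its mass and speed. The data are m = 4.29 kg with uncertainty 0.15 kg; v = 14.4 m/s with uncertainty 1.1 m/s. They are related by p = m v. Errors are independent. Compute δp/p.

Each factor contributes (exponent × relative error)² to (δp/p)²:
  (1·δm/m)² = (1×0.0350)² = 0.00122;  (1·δv/v)² = (1×0.0764)² = 0.00584
δp/p = √(0.00706) = 0.0840

0.0840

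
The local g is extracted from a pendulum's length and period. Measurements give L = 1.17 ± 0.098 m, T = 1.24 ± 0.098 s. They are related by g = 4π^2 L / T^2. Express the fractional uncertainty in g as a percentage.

Products/powers → add relative errors in quadrature, weighted by exponent:
  (1·δL/L)² = (1×0.0838)² = 0.00702;  (-2·δT/T)² = (-2×0.0790)² = 0.0250
δg/g = √(0.0320) = 0.179

17.9%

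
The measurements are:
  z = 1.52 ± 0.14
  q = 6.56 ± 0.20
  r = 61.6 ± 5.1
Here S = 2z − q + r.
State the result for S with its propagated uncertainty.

S is a linear combination, so absolute uncertainties add in quadrature:
  (2·δz)² = 0.0784;  (δq)² = 0.0400;  (δr)² = 26.0
δS = √(26.1) = 5.11
S = 58.1.

58.1 ± 5.11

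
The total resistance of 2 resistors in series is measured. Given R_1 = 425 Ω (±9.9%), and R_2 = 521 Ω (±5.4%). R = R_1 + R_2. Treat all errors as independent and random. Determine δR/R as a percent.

Each term contributes (cᵢ δxᵢ)² to (δR)²:
  (δR_1)² = 1770;  (δR_2)² = 792
δR = √(2560) = 50.6 Ω
R = 946 Ω, so δR/R = 50.6/946 = 0.0535.

5.35%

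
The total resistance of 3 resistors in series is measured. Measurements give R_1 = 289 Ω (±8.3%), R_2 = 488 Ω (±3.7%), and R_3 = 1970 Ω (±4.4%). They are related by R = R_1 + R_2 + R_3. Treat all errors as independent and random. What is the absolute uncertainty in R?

91.7 Ω

R is a linear combination, so absolute uncertainties add in quadrature:
  (δR_1)² = 575;  (δR_2)² = 326;  (δR_3)² = 7510
δR = √(8410) = 91.7 Ω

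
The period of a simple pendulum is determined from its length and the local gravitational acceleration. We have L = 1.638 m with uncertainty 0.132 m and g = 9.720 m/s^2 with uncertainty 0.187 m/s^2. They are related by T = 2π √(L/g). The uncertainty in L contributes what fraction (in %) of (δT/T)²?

94.6%

(δT/T)² = (½·δL/L)² + (−½·δg/g)²
  L term: (0.5×0.0806)² = 0.00162
  g term: (-0.5×0.0192)² = 9.25e-05
Total = 0.00172. Share from L = 0.00162/0.00172 = 0.946.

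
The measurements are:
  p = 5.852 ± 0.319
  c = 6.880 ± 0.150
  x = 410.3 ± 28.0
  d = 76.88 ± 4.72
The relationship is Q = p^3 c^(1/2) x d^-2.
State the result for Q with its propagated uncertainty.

Q is a product of powers, so relative uncertainties combine in quadrature:
  (3·δp/p)² = (3×0.0545)² = 0.0267;  (½·δc/c)² = (0.5×0.0218)² = 0.000119;  (1·δx/x)² = (1×0.0682)² = 0.00466;  (-2·δd/d)² = (-2×0.0614)² = 0.0151
δQ/Q = √(0.0466) = 0.216
Q = 36.49, so δQ = 0.216 × 36.49 = 7.88.

36.49 ± 7.88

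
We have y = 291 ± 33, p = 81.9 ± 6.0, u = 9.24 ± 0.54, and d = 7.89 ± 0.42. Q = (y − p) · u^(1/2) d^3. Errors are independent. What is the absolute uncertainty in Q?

Let w = y − p = 209. δw = √(δy² + δp²) = √(1090 + 36.0) = 33.5, so δw/w = 0.160.
Q is then a monomial in w, u, d:
δQ/Q = √((δw/w)² + (½·δu/u)² + (3·δd/d)²) = √(0.0257 + 0.000854 + 0.0255) = 0.228
Q = 3.12e+05, so δQ = 0.228 × 3.12e+05 = 71300.

71300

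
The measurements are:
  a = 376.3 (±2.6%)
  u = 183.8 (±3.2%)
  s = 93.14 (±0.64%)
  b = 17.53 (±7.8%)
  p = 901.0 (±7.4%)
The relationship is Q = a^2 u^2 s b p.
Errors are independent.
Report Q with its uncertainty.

(7.037 ± 0.955) × 10^15

Products/powers → add relative errors in quadrature, weighted by exponent:
  (2·δa/a)² = (2×0.0260)² = 0.00270;  (2·δu/u)² = (2×0.0320)² = 0.00410;  (1·δs/s)² = (1×0.00640)² = 4.1e-05;  (1·δb/b)² = (1×0.0780)² = 0.00608;  (1·δp/p)² = (1×0.0740)² = 0.00548
δQ/Q = √(0.0184) = 0.136
Q = 7.037e+15, so δQ = 0.136 × 7.037e+15 = 9.55e+14.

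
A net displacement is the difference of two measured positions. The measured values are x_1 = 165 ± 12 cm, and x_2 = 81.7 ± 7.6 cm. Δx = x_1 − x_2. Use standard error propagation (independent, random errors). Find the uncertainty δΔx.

14.2 cm

Δx is a linear combination, so absolute uncertainties add in quadrature:
  (δx_1)² = 144;  (δx_2)² = 57.8
δΔx = √(202) = 14.2 cm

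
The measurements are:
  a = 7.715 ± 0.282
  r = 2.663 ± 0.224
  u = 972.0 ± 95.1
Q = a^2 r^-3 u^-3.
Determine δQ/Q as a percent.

Each factor contributes (exponent × relative error)² to (δQ/Q)²:
  (2·δa/a)² = (2×0.0366)² = 0.00534;  (-3·δr/r)² = (-3×0.0841)² = 0.0637;  (-3·δu/u)² = (-3×0.0978)² = 0.0862
δQ/Q = √(0.155) = 0.394

39.4%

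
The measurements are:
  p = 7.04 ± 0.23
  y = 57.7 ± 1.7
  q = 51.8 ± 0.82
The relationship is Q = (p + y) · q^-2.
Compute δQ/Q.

0.0413

Let u = p + y = 64.7. δu = √(δp² + δy²) = √(0.0529 + 2.89) = 1.72, so δu/u = 0.0265.
Q is then a monomial in u, q:
δQ/Q = √((δu/u)² + (-2·δq/q)²) = √(0.000702 + 0.00100) = 0.0413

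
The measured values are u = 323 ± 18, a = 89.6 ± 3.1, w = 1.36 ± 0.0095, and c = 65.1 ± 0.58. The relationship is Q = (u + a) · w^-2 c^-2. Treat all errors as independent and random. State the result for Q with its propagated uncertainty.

0.0526 ± 0.00262

Let h = u + a = 413. δh = √(δu² + δa²) = √(324 + 9.61) = 18.3, so δh/h = 0.0443.
Q is then a monomial in h, w, c:
δQ/Q = √((δh/h)² + (-2·δw/w)² + (-2·δc/c)²) = √(0.00196 + 0.000195 + 0.000318) = 0.0497
Q = 0.0526, so δQ = 0.0497 × 0.0526 = 0.00262.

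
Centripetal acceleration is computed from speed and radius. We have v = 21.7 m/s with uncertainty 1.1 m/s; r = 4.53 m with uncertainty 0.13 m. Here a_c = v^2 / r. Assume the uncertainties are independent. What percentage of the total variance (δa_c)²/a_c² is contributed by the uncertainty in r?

7.42%

(δa_c/a_c)² = (2·δv/v)² + (-1·δr/r)²
  v term: (2×0.0507)² = 0.0103
  r term: (-1×0.0287)² = 0.000824
Total = 0.0111. Share from r = 0.000824/0.0111 = 0.0742.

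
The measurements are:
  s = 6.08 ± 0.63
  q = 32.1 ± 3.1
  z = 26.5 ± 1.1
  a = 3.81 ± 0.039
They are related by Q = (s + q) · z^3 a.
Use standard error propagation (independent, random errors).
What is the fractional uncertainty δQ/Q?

Let u = s + q = 38.2. δu = √(δs² + δq²) = √(0.397 + 9.61) = 3.16, so δu/u = 0.0829.
Q is then a monomial in u, z, a:
δQ/Q = √((δu/u)² + (3·δz/z)² + (1·δa/a)²) = √(0.00686 + 0.0155 + 0.000105) = 0.150

0.150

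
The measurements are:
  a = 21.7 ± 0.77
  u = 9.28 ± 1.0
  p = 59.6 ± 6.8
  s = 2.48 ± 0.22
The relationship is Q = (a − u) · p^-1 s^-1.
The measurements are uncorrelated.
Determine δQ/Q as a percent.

17.7%

Let w = a − u = 12.4. δw = √(δa² + δu²) = √(0.593 + 1.00) = 1.26, so δw/w = 0.102.
Q is then a monomial in w, p, s:
δQ/Q = √((δw/w)² + (-1·δp/p)² + (-1·δs/s)²) = √(0.0103 + 0.0130 + 0.00787) = 0.177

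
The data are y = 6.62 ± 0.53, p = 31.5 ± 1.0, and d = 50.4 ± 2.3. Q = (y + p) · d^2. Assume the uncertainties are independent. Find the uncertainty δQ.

Let u = y + p = 38.1. δu = √(δy² + δp²) = √(0.281 + 1.00) = 1.13, so δu/u = 0.0297.
Q is then a monomial in u, d:
δQ/Q = √((δu/u)² + (2·δd/d)²) = √(0.000881 + 0.00833) = 0.0960
Q = 96800, so δQ = 0.0960 × 96800 = 9290.

9290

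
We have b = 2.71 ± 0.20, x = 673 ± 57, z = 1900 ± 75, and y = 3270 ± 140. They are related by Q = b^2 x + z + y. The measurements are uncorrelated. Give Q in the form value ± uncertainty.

Let p = b^2·x = 4940. δp/p = √((2·δb/b)² + (1·δx/x)²) = √(0.0218 + 0.00717) = 0.170, so δp = 841.
Q = p + z + y: δQ = √(δp² + δz² + δy²) = √(7.07e+05 + 5620 + 19600) = 856
Q = 10100.

10100 ± 856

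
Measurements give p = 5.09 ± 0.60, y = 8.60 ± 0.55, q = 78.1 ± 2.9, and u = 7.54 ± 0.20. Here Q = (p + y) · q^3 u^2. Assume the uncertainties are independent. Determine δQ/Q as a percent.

13.7%

Let w = p + y = 13.7. δw = √(δp² + δy²) = √(0.360 + 0.303) = 0.814, so δw/w = 0.0595.
Q is then a monomial in w, q, u:
δQ/Q = √((δw/w)² + (3·δq/q)² + (2·δu/u)²) = √(0.00353 + 0.0124 + 0.00281) = 0.137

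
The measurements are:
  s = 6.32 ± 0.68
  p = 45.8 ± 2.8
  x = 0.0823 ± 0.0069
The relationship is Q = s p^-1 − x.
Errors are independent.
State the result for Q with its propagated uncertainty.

Let w = s·p^-1 = 0.138. δw/w = √((1·δs/s)² + (-1·δp/p)²) = √(0.0116 + 0.00374) = 0.124, so δw = 0.0171.
Q = w − x: δQ = √(δw² + δx²) = √(0.000292 + 4.76e-05) = 0.0184
Q = 0.0557.

0.0557 ± 0.0184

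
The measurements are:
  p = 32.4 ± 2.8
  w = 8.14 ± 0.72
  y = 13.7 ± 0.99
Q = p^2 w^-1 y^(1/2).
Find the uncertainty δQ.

94.3

Each factor contributes (exponent × relative error)² to (δQ/Q)²:
  (2·δp/p)² = (2×0.0864)² = 0.0299;  (-1·δw/w)² = (-1×0.0885)² = 0.00782;  (½·δy/y)² = (0.5×0.0723)² = 0.00131
δQ/Q = √(0.0390) = 0.197
Q = 477, so δQ = 0.197 × 477 = 94.3.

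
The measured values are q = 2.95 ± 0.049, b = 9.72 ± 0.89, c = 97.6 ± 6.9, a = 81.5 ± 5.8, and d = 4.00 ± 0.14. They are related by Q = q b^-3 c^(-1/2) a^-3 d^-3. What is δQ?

Q is a product of powers, so relative uncertainties combine in quadrature:
  (1·δq/q)² = (1×0.0166)² = 0.000276;  (-3·δb/b)² = (-3×0.0916)² = 0.0755;  (−½·δc/c)² = (-0.5×0.0707)² = 0.00125;  (-3·δa/a)² = (-3×0.0712)² = 0.0456;  (-3·δd/d)² = (-3×0.0350)² = 0.0110
δQ/Q = √(0.134) = 0.365
Q = 9.39e-12, so δQ = 0.365 × 9.39e-12 = 3.43e-12.

3.43e-12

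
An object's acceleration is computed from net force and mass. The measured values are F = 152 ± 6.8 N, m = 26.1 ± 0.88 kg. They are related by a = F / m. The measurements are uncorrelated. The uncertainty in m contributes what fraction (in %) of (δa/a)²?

36.2%

(δa/a)² = (1·δF/F)² + (-1·δm/m)²
  F term: (1×0.0447)² = 0.00200
  m term: (-1×0.0337)² = 0.00114
Total = 0.00314. Share from m = 0.00114/0.00314 = 0.362.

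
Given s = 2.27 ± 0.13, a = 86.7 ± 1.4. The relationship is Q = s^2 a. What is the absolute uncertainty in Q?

Relative error in a monomial: (δQ/Q)² = Σ (nᵢ · δxᵢ/xᵢ)².
  (2·δs/s)² = (2×0.0573)² = 0.0131;  (1·δa/a)² = (1×0.0161)² = 0.000261
δQ/Q = √(0.0134) = 0.116
Q = 447, so δQ = 0.116 × 447 = 51.7.

51.7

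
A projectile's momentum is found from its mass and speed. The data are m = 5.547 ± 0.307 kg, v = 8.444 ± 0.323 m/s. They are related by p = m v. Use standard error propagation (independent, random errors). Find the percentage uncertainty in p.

For a monomial p ∝ m, v, fractional errors add in quadrature:
  (1·δm/m)² = (1×0.0553)² = 0.00306;  (1·δv/v)² = (1×0.0383)² = 0.00146
δp/p = √(0.00453) = 0.0673

6.73%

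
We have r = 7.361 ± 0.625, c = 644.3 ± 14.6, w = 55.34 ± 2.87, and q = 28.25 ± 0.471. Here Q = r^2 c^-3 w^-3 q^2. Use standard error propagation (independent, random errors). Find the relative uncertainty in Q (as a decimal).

Q is a product of powers, so relative uncertainties combine in quadrature:
  (2·δr/r)² = (2×0.0849)² = 0.0288;  (-3·δc/c)² = (-3×0.0227)² = 0.00462;  (-3·δw/w)² = (-3×0.0519)² = 0.0242;  (2·δq/q)² = (2×0.0167)² = 0.00111
δQ/Q = √(0.0588) = 0.242

0.242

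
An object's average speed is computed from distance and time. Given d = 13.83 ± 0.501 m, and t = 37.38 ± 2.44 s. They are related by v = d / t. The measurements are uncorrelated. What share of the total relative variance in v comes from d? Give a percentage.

(δv/v)² = (1·δd/d)² + (-1·δt/t)²
  d term: (1×0.0362)² = 0.00131
  t term: (-1×0.0653)² = 0.00426
Total = 0.00557. Share from d = 0.00131/0.00557 = 0.235.

23.5%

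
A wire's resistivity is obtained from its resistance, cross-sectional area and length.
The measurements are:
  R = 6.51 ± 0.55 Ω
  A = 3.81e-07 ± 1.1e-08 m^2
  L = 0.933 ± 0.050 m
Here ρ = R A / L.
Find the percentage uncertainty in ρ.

Products/powers → add relative errors in quadrature, weighted by exponent:
  (1·δR/R)² = (1×0.0845)² = 0.00714;  (1·δA/A)² = (1×0.0289)² = 0.000834;  (-1·δL/L)² = (-1×0.0536)² = 0.00287
δρ/ρ = √(0.0108) = 0.104

10.4%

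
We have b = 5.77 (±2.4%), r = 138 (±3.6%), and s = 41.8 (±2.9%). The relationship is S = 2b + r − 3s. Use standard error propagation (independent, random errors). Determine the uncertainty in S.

6.16

For a sum/difference, combine absolute errors in quadrature:
  (2·δb)² = 0.0767;  (δr)² = 24.7;  (3·δs)² = 13.2
δS = √(38.0) = 6.16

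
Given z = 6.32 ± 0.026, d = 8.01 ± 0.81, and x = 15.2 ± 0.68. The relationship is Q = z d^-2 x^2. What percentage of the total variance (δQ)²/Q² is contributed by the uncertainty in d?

(δQ/Q)² = (1·δz/z)² + (-2·δd/d)² + (2·δx/x)²
  z term: (1×0.00411)² = 1.69e-05
  d term: (-2×0.101)² = 0.0409
  x term: (2×0.0447)² = 0.00801
Total = 0.0489. Share from d = 0.0409/0.0489 = 0.836.

83.6%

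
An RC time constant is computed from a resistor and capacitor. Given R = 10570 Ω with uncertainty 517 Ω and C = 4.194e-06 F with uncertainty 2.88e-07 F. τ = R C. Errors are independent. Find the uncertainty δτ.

Each factor contributes (exponent × relative error)² to (δτ/τ)²:
  (1·δR/R)² = (1×0.0489)² = 0.00239;  (1·δC/C)² = (1×0.0687)² = 0.00472
δτ/τ = √(0.00711) = 0.0843
τ = 0.04433 s, so δτ = 0.0843 × 0.04433 = 0.00374 s.

0.00374 s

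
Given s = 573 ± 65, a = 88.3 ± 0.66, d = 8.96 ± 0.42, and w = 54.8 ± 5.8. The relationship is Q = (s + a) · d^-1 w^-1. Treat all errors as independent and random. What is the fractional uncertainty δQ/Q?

Let u = s + a = 661. δu = √(δs² + δa²) = √(4220 + 0.436) = 65.0, so δu/u = 0.0983.
Q is then a monomial in u, d, w:
δQ/Q = √((δu/u)² + (-1·δd/d)² + (-1·δw/w)²) = √(0.00966 + 0.00220 + 0.0112) = 0.152

0.152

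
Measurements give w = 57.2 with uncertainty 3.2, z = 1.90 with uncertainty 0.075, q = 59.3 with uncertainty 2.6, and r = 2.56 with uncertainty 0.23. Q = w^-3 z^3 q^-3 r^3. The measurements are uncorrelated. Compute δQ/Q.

0.364

Each factor contributes (exponent × relative error)² to (δQ/Q)²:
  (-3·δw/w)² = (-3×0.0559)² = 0.0282;  (3·δz/z)² = (3×0.0395)² = 0.0140;  (-3·δq/q)² = (-3×0.0438)² = 0.0173;  (3·δr/r)² = (3×0.0898)² = 0.0726
δQ/Q = √(0.132) = 0.364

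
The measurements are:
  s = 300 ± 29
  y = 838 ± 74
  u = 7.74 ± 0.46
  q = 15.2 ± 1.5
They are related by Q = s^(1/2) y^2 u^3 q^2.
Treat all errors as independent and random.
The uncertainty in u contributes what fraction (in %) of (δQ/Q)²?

(δQ/Q)² = (½·δs/s)² + (2·δy/y)² + (3·δu/u)² + (2·δq/q)²
  s term: (0.5×0.0967)² = 0.00234
  y term: (2×0.0883)² = 0.0312
  u term: (3×0.0594)² = 0.0318
  q term: (2×0.0987)² = 0.0390
Total = 0.104. Share from u = 0.0318/0.104 = 0.305.

30.5%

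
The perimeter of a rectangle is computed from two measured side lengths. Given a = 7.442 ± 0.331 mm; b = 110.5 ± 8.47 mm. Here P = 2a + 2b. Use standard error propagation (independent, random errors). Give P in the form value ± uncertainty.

235.9 ± 17.0 mm

For a sum/difference, combine absolute errors in quadrature:
  (2·δa)² = 0.438;  (2·δb)² = 287
δP = √(287) = 17.0 mm
P = 235.9 mm.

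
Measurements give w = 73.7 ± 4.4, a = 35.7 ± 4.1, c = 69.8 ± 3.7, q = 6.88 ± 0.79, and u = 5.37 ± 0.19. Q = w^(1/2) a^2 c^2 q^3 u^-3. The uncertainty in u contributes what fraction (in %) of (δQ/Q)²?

(δQ/Q)² = (½·δw/w)² + (2·δa/a)² + (2·δc/c)² + (3·δq/q)² + (-3·δu/u)²
  w term: (0.5×0.0597)² = 0.000891
  a term: (2×0.115)² = 0.0528
  c term: (2×0.0530)² = 0.0112
  q term: (3×0.115)² = 0.119
  u term: (-3×0.0354)² = 0.0113
Total = 0.195. Share from u = 0.0113/0.195 = 0.0578.

5.78%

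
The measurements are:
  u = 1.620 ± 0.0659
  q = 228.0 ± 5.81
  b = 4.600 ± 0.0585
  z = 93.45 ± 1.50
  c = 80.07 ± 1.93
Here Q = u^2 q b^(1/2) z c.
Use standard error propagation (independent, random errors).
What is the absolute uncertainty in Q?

Each factor contributes (exponent × relative error)² to (δQ/Q)²:
  (2·δu/u)² = (2×0.0407)² = 0.00662;  (1·δq/q)² = (1×0.0255)² = 0.000649;  (½·δb/b)² = (0.5×0.0127)² = 4.04e-05;  (1·δz/z)² = (1×0.0161)² = 0.000258;  (1·δc/c)² = (1×0.0241)² = 0.000581
δQ/Q = √(0.00815) = 0.0903
Q = 9.603e+06, so δQ = 0.0903 × 9.603e+06 = 8.67e+05.

8.67e+05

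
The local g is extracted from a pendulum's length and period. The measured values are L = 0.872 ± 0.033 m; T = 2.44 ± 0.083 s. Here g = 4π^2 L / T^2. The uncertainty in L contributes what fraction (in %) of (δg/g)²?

(δg/g)² = (1·δL/L)² + (-2·δT/T)²
  L term: (1×0.0378)² = 0.00143
  T term: (-2×0.0340)² = 0.00463
Total = 0.00606. Share from L = 0.00143/0.00606 = 0.236.

23.6%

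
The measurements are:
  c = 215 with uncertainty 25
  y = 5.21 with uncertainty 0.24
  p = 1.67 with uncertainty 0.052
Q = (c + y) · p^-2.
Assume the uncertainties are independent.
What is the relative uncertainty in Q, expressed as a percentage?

12.9%

Let u = c + y = 220. δu = √(δc² + δy²) = √(625 + 0.0576) = 25.0, so δu/u = 0.114.
Q is then a monomial in u, p:
δQ/Q = √((δu/u)² + (-2·δp/p)²) = √(0.0129 + 0.00388) = 0.129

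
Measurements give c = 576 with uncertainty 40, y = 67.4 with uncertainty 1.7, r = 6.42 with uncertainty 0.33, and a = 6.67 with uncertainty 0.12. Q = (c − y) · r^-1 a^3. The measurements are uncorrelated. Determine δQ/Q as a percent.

10.8%

Let u = c − y = 509. δu = √(δc² + δy²) = √(1600 + 2.89) = 40.0, so δu/u = 0.0787.
Q is then a monomial in u, r, a:
δQ/Q = √((δu/u)² + (-1·δr/r)² + (3·δa/a)²) = √(0.00620 + 0.00264 + 0.00291) = 0.108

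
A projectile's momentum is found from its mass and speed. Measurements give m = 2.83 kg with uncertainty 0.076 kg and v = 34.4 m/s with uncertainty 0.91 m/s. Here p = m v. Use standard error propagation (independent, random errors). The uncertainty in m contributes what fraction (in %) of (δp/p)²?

(δp/p)² = (1·δm/m)² + (1·δv/v)²
  m term: (1×0.0269)² = 0.000721
  v term: (1×0.0265)² = 0.000700
Total = 0.00142. Share from m = 0.000721/0.00142 = 0.508.

50.8%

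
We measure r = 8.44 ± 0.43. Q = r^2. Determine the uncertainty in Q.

Q is a product of powers, so relative uncertainties combine in quadrature:
  (2·δr/r)² = (2×0.0509)² = 0.0104
δQ/Q = √(0.0104) = 0.102
Q = 71.2, so δQ = 0.102 × 71.2 = 7.26.

7.26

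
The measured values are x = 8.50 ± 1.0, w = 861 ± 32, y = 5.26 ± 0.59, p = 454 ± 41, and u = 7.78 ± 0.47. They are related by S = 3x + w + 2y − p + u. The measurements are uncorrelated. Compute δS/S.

0.116

For a sum/difference, combine absolute errors in quadrature:
  (3·δx)² = 9.00;  (δw)² = 1020;  (2·δy)² = 1.39;  (δp)² = 1680;  (δu)² = 0.221
δS = √(2720) = 52.1
S = 451, so δS/S = 52.1/451 = 0.116.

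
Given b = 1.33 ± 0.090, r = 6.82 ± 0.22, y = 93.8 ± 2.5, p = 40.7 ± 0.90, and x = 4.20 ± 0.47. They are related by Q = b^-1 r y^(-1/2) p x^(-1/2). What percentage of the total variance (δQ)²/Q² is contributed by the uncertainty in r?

(δQ/Q)² = (-1·δb/b)² + (1·δr/r)² + (−½·δy/y)² + (1·δp/p)² + (−½·δx/x)²
  b term: (-1×0.0677)² = 0.00458
  r term: (1×0.0323)² = 0.00104
  y term: (-0.5×0.0267)² = 0.000178
  p term: (1×0.0221)² = 0.000489
  x term: (-0.5×0.112)² = 0.00313
Total = 0.00942. Share from r = 0.00104/0.00942 = 0.111.

11.1%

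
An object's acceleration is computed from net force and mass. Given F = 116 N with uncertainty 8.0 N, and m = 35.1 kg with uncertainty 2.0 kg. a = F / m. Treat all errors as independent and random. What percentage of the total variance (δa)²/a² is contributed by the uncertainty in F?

(δa/a)² = (1·δF/F)² + (-1·δm/m)²
  F term: (1×0.0690)² = 0.00476
  m term: (-1×0.0570)² = 0.00325
Total = 0.00800. Share from F = 0.00476/0.00800 = 0.594.

59.4%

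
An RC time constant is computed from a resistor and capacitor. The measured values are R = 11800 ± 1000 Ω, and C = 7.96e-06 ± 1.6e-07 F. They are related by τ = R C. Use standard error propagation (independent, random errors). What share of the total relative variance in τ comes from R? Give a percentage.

94.7%

(δτ/τ)² = (1·δR/R)² + (1·δC/C)²
  R term: (1×0.0847)² = 0.00718
  C term: (1×0.0201)² = 0.000404
Total = 0.00759. Share from R = 0.00718/0.00759 = 0.947.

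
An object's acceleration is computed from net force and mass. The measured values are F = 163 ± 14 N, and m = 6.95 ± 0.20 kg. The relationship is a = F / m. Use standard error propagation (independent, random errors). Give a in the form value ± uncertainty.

23.5 ± 2.12 m/s^2

Since a is a product/quotient, work with relative uncertainties:
  (1·δF/F)² = (1×0.0859)² = 0.00738;  (-1·δm/m)² = (-1×0.0288)² = 0.000828
δa/a = √(0.00821) = 0.0906
a = 23.5 m/s^2, so δa = 0.0906 × 23.5 = 2.12 m/s^2.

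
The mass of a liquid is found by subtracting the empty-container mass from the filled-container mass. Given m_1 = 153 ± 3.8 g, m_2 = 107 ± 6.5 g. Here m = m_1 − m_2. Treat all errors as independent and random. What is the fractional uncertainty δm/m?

0.164

Absolute uncertainties add in quadrature for a linear combination:
  (δm_1)² = 14.4;  (δm_2)² = 42.2
δm = √(56.7) = 7.53 g
m = 46.0 g, so δm/m = 7.53/46.0 = 0.164.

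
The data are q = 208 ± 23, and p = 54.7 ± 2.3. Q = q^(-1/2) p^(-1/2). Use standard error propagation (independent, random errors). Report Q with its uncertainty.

Q is a product of powers, so relative uncertainties combine in quadrature:
  (−½·δq/q)² = (-0.5×0.111)² = 0.00306;  (−½·δp/p)² = (-0.5×0.0420)² = 0.000442
δQ/Q = √(0.00350) = 0.0592
Q = 0.00938, so δQ = 0.0592 × 0.00938 = 0.000555.

0.00938 ± 0.000555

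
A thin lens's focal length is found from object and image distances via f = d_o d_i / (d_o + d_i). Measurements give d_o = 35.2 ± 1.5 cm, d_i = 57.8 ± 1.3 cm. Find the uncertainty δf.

∂f/∂d_o = (d_i/(d_o+d_i))² = 0.386;  ∂f/∂d_i = (d_o/(d_o+d_i))² = 0.143
δf = √((∂f/∂d_o · δd_o)² + (∂f/∂d_i · δd_i)²) = √(0.336 + 0.0347) = 0.609 cm

0.609 cm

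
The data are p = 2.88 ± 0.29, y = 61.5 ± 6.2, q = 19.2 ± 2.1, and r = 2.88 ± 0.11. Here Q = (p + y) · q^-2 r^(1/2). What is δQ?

0.0711

Let u = p + y = 64.4. δu = √(δp² + δy²) = √(0.0841 + 38.4) = 6.21, so δu/u = 0.0964.
Q is then a monomial in u, q, r:
δQ/Q = √((δu/u)² + (-2·δq/q)² + (½·δr/r)²) = √(0.00929 + 0.0479 + 0.000365) = 0.240
Q = 0.296, so δQ = 0.240 × 0.296 = 0.0711.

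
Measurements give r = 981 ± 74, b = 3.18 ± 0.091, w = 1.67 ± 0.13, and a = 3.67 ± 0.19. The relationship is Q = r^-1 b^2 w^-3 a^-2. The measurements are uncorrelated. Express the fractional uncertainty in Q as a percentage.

27.2%

Relative error in a monomial: (δQ/Q)² = Σ (nᵢ · δxᵢ/xᵢ)².
  (-1·δr/r)² = (-1×0.0754)² = 0.00569;  (2·δb/b)² = (2×0.0286)² = 0.00328;  (-3·δw/w)² = (-3×0.0778)² = 0.0545;  (-2·δa/a)² = (-2×0.0518)² = 0.0107
δQ/Q = √(0.0742) = 0.272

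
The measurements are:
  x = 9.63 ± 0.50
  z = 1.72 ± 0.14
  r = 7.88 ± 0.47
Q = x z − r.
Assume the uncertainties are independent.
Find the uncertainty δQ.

Let p = x·z = 16.6. δp/p = √((1·δx/x)² + (1·δz/z)²) = √(0.00270 + 0.00663) = 0.0965, so δp = 1.60.
Q = p − r: δQ = √(δp² + δr²) = √(2.56 + 0.221) = 1.67

1.67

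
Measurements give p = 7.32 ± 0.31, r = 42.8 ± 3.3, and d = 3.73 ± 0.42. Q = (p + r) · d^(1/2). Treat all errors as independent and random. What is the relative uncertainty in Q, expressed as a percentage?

Let u = p + r = 50.1. δu = √(δp² + δr²) = √(0.0961 + 10.9) = 3.31, so δu/u = 0.0661.
Q is then a monomial in u, d:
δQ/Q = √((δu/u)² + (½·δd/d)²) = √(0.00437 + 0.00317) = 0.0869

8.69%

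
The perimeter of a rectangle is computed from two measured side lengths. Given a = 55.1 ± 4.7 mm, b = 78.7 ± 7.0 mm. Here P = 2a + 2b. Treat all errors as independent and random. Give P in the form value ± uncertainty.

268 ± 16.9 mm

Each term contributes (cᵢ δxᵢ)² to (δP)²:
  (2·δa)² = 88.4;  (2·δb)² = 196
δP = √(284) = 16.9 mm
P = 268 mm.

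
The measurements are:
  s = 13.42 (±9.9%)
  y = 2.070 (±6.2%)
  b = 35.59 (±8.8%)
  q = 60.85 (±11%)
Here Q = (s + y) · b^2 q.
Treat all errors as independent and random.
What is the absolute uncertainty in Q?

2.68e+05

Let u = s + y = 15.49. δu = √(δs² + δy²) = √(1.77 + 0.0165) = 1.33, so δu/u = 0.0862.
Q is then a monomial in u, b, q:
δQ/Q = √((δu/u)² + (2·δb/b)² + (1·δq/q)²) = √(0.00743 + 0.0310 + 0.0121) = 0.225
Q = 1.194e+06, so δQ = 0.225 × 1.194e+06 = 2.68e+05.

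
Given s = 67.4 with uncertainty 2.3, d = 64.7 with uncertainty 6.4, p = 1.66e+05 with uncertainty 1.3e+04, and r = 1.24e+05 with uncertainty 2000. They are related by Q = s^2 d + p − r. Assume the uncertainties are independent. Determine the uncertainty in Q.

37700

Let w = s^2·d = 2.94e+05. δw/w = √((2·δs/s)² + (1·δd/d)²) = √(0.00466 + 0.00978) = 0.120, so δw = 35300.
Q = w + p − r: δQ = √(δw² + δp² + δr²) = √(1.25e+09 + 1.69e+08 + 4e+06) = 37700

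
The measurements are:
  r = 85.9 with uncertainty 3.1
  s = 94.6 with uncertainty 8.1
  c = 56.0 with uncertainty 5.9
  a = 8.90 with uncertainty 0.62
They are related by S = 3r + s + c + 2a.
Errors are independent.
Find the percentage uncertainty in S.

3.22%

Absolute uncertainties add in quadrature for a linear combination:
  (3·δr)² = 86.5;  (δs)² = 65.6;  (δc)² = 34.8;  (2·δa)² = 1.54
δS = √(188) = 13.7
S = 426, so δS/S = 13.7/426 = 0.0322.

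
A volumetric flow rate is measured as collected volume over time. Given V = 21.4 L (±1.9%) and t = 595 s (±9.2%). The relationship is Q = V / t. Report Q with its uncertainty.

0.0360 ± 0.00338 L/s

For a monomial Q ∝ V, t^-1, fractional errors add in quadrature:
  (1·δV/V)² = (1×0.0190)² = 0.000361;  (-1·δt/t)² = (-1×0.0920)² = 0.00846
δQ/Q = √(0.00882) = 0.0939
Q = 0.0360 L/s, so δQ = 0.0939 × 0.0360 = 0.00338 L/s.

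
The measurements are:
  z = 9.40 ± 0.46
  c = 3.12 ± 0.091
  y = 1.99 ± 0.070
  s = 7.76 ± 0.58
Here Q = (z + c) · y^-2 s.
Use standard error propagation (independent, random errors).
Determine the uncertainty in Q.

2.68

Let u = z + c = 12.5. δu = √(δz² + δc²) = √(0.212 + 0.00828) = 0.469, so δu/u = 0.0375.
Q is then a monomial in u, y, s:
δQ/Q = √((δu/u)² + (-2·δy/y)² + (1·δs/s)²) = √(0.00140 + 0.00495 + 0.00559) = 0.109
Q = 24.5, so δQ = 0.109 × 24.5 = 2.68.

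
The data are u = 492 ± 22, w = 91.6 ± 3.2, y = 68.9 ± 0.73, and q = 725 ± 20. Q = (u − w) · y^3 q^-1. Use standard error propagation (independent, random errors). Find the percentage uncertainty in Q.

Let h = u − w = 400. δh = √(δu² + δw²) = √(484 + 10.2) = 22.2, so δh/h = 0.0555.
Q is then a monomial in h, y, q:
δQ/Q = √((δh/h)² + (3·δy/y)² + (-1·δq/q)²) = √(0.00308 + 0.00101 + 0.000761) = 0.0697

6.97%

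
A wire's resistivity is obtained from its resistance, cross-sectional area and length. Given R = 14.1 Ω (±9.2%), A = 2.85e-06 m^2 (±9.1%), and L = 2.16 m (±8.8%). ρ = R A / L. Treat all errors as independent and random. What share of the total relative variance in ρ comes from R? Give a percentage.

34.6%

(δρ/ρ)² = (1·δR/R)² + (1·δA/A)² + (-1·δL/L)²
  R term: (1×0.0920)² = 0.00846
  A term: (1×0.0910)² = 0.00828
  L term: (-1×0.0880)² = 0.00774
Total = 0.0245. Share from R = 0.00846/0.0245 = 0.346.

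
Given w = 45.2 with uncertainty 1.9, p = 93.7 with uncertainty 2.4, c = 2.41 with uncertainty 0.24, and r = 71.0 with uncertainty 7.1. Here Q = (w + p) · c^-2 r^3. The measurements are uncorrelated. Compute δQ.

Let u = w + p = 139. δu = √(δw² + δp²) = √(3.61 + 5.76) = 3.06, so δu/u = 0.0220.
Q is then a monomial in u, c, r:
δQ/Q = √((δu/u)² + (-2·δc/c)² + (3·δr/r)²) = √(0.000486 + 0.0397 + 0.0900) = 0.361
Q = 8.56e+06, so δQ = 0.361 × 8.56e+06 = 3.09e+06.

3.09e+06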